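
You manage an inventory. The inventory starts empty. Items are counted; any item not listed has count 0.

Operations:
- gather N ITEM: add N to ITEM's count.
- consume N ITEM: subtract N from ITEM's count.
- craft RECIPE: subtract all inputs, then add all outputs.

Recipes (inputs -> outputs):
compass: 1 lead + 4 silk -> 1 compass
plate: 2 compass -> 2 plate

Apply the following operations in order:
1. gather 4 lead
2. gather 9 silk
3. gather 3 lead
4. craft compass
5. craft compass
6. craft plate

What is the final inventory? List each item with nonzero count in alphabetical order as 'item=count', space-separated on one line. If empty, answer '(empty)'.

Answer: lead=5 plate=2 silk=1

Derivation:
After 1 (gather 4 lead): lead=4
After 2 (gather 9 silk): lead=4 silk=9
After 3 (gather 3 lead): lead=7 silk=9
After 4 (craft compass): compass=1 lead=6 silk=5
After 5 (craft compass): compass=2 lead=5 silk=1
After 6 (craft plate): lead=5 plate=2 silk=1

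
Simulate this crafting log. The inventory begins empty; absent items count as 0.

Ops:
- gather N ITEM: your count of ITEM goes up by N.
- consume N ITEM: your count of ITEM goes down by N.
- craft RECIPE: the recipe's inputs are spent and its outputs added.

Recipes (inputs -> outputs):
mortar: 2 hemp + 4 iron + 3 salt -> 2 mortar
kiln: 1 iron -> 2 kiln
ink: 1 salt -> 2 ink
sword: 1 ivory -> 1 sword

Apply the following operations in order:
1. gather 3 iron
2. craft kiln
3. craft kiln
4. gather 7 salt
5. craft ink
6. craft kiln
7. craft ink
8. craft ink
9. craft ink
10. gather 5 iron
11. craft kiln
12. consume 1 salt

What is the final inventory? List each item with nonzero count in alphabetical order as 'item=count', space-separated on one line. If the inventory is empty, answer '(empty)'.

After 1 (gather 3 iron): iron=3
After 2 (craft kiln): iron=2 kiln=2
After 3 (craft kiln): iron=1 kiln=4
After 4 (gather 7 salt): iron=1 kiln=4 salt=7
After 5 (craft ink): ink=2 iron=1 kiln=4 salt=6
After 6 (craft kiln): ink=2 kiln=6 salt=6
After 7 (craft ink): ink=4 kiln=6 salt=5
After 8 (craft ink): ink=6 kiln=6 salt=4
After 9 (craft ink): ink=8 kiln=6 salt=3
After 10 (gather 5 iron): ink=8 iron=5 kiln=6 salt=3
After 11 (craft kiln): ink=8 iron=4 kiln=8 salt=3
After 12 (consume 1 salt): ink=8 iron=4 kiln=8 salt=2

Answer: ink=8 iron=4 kiln=8 salt=2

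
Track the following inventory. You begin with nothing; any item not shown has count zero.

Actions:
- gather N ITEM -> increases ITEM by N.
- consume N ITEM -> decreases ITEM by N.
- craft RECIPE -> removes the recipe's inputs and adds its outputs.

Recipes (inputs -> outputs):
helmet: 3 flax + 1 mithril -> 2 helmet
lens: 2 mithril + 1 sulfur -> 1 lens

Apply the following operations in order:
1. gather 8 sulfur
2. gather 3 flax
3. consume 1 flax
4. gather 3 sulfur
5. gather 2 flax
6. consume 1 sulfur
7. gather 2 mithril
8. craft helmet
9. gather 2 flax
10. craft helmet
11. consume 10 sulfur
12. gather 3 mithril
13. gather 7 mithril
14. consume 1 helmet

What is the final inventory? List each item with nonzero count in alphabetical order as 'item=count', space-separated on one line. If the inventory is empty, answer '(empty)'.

After 1 (gather 8 sulfur): sulfur=8
After 2 (gather 3 flax): flax=3 sulfur=8
After 3 (consume 1 flax): flax=2 sulfur=8
After 4 (gather 3 sulfur): flax=2 sulfur=11
After 5 (gather 2 flax): flax=4 sulfur=11
After 6 (consume 1 sulfur): flax=4 sulfur=10
After 7 (gather 2 mithril): flax=4 mithril=2 sulfur=10
After 8 (craft helmet): flax=1 helmet=2 mithril=1 sulfur=10
After 9 (gather 2 flax): flax=3 helmet=2 mithril=1 sulfur=10
After 10 (craft helmet): helmet=4 sulfur=10
After 11 (consume 10 sulfur): helmet=4
After 12 (gather 3 mithril): helmet=4 mithril=3
After 13 (gather 7 mithril): helmet=4 mithril=10
After 14 (consume 1 helmet): helmet=3 mithril=10

Answer: helmet=3 mithril=10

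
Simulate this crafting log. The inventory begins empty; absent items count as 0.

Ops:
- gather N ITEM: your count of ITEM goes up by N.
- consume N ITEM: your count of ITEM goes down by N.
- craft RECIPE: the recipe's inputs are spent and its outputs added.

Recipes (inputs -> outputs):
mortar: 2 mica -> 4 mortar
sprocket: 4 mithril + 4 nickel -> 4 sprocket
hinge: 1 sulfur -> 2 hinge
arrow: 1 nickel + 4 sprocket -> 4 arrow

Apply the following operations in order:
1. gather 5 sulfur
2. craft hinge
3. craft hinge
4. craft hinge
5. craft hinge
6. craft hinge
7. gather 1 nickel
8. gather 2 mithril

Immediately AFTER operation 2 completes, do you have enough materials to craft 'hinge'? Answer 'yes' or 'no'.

After 1 (gather 5 sulfur): sulfur=5
After 2 (craft hinge): hinge=2 sulfur=4

Answer: yes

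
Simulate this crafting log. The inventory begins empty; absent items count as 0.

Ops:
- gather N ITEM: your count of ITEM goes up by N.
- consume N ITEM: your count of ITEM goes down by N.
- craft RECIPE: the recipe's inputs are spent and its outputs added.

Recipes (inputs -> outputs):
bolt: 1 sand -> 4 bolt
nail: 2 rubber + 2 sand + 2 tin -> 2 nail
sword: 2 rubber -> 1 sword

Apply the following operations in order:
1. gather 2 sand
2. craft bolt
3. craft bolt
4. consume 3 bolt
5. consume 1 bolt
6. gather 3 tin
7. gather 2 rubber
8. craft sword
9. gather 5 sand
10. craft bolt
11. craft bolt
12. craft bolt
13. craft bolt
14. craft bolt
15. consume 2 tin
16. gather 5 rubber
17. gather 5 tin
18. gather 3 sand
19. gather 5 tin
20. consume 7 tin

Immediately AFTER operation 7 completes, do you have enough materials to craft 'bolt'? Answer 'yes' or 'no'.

Answer: no

Derivation:
After 1 (gather 2 sand): sand=2
After 2 (craft bolt): bolt=4 sand=1
After 3 (craft bolt): bolt=8
After 4 (consume 3 bolt): bolt=5
After 5 (consume 1 bolt): bolt=4
After 6 (gather 3 tin): bolt=4 tin=3
After 7 (gather 2 rubber): bolt=4 rubber=2 tin=3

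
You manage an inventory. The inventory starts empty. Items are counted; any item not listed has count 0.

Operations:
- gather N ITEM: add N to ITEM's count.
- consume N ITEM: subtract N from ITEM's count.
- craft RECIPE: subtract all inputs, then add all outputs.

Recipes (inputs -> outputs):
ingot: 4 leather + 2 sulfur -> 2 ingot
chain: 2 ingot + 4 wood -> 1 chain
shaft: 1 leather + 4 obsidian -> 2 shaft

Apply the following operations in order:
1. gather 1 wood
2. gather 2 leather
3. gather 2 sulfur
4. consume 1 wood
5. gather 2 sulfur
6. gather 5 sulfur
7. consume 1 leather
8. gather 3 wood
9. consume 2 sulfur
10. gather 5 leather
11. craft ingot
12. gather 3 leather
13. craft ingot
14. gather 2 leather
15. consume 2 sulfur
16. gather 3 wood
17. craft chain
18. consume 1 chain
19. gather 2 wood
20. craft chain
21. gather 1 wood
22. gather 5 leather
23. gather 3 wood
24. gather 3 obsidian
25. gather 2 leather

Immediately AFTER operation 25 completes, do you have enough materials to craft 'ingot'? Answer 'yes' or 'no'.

Answer: no

Derivation:
After 1 (gather 1 wood): wood=1
After 2 (gather 2 leather): leather=2 wood=1
After 3 (gather 2 sulfur): leather=2 sulfur=2 wood=1
After 4 (consume 1 wood): leather=2 sulfur=2
After 5 (gather 2 sulfur): leather=2 sulfur=4
After 6 (gather 5 sulfur): leather=2 sulfur=9
After 7 (consume 1 leather): leather=1 sulfur=9
After 8 (gather 3 wood): leather=1 sulfur=9 wood=3
After 9 (consume 2 sulfur): leather=1 sulfur=7 wood=3
After 10 (gather 5 leather): leather=6 sulfur=7 wood=3
After 11 (craft ingot): ingot=2 leather=2 sulfur=5 wood=3
After 12 (gather 3 leather): ingot=2 leather=5 sulfur=5 wood=3
After 13 (craft ingot): ingot=4 leather=1 sulfur=3 wood=3
After 14 (gather 2 leather): ingot=4 leather=3 sulfur=3 wood=3
After 15 (consume 2 sulfur): ingot=4 leather=3 sulfur=1 wood=3
After 16 (gather 3 wood): ingot=4 leather=3 sulfur=1 wood=6
After 17 (craft chain): chain=1 ingot=2 leather=3 sulfur=1 wood=2
After 18 (consume 1 chain): ingot=2 leather=3 sulfur=1 wood=2
After 19 (gather 2 wood): ingot=2 leather=3 sulfur=1 wood=4
After 20 (craft chain): chain=1 leather=3 sulfur=1
After 21 (gather 1 wood): chain=1 leather=3 sulfur=1 wood=1
After 22 (gather 5 leather): chain=1 leather=8 sulfur=1 wood=1
After 23 (gather 3 wood): chain=1 leather=8 sulfur=1 wood=4
After 24 (gather 3 obsidian): chain=1 leather=8 obsidian=3 sulfur=1 wood=4
After 25 (gather 2 leather): chain=1 leather=10 obsidian=3 sulfur=1 wood=4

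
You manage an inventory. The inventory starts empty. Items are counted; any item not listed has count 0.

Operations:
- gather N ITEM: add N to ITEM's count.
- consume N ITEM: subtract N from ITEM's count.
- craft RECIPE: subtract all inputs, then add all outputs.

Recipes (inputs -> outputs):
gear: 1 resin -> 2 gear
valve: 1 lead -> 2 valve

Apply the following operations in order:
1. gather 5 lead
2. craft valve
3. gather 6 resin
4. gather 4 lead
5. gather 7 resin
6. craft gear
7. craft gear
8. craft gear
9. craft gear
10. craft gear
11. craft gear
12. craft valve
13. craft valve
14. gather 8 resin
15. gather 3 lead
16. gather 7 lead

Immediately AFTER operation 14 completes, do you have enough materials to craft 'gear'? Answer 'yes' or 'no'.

Answer: yes

Derivation:
After 1 (gather 5 lead): lead=5
After 2 (craft valve): lead=4 valve=2
After 3 (gather 6 resin): lead=4 resin=6 valve=2
After 4 (gather 4 lead): lead=8 resin=6 valve=2
After 5 (gather 7 resin): lead=8 resin=13 valve=2
After 6 (craft gear): gear=2 lead=8 resin=12 valve=2
After 7 (craft gear): gear=4 lead=8 resin=11 valve=2
After 8 (craft gear): gear=6 lead=8 resin=10 valve=2
After 9 (craft gear): gear=8 lead=8 resin=9 valve=2
After 10 (craft gear): gear=10 lead=8 resin=8 valve=2
After 11 (craft gear): gear=12 lead=8 resin=7 valve=2
After 12 (craft valve): gear=12 lead=7 resin=7 valve=4
After 13 (craft valve): gear=12 lead=6 resin=7 valve=6
After 14 (gather 8 resin): gear=12 lead=6 resin=15 valve=6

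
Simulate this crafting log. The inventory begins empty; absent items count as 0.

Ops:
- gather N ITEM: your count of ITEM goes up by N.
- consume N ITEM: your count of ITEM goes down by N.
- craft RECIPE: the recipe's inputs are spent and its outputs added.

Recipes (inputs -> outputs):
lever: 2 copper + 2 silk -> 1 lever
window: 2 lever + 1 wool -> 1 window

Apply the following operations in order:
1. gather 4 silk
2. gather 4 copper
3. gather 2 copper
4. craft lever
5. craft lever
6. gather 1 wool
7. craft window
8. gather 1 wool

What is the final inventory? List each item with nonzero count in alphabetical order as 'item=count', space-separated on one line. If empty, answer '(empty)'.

Answer: copper=2 window=1 wool=1

Derivation:
After 1 (gather 4 silk): silk=4
After 2 (gather 4 copper): copper=4 silk=4
After 3 (gather 2 copper): copper=6 silk=4
After 4 (craft lever): copper=4 lever=1 silk=2
After 5 (craft lever): copper=2 lever=2
After 6 (gather 1 wool): copper=2 lever=2 wool=1
After 7 (craft window): copper=2 window=1
After 8 (gather 1 wool): copper=2 window=1 wool=1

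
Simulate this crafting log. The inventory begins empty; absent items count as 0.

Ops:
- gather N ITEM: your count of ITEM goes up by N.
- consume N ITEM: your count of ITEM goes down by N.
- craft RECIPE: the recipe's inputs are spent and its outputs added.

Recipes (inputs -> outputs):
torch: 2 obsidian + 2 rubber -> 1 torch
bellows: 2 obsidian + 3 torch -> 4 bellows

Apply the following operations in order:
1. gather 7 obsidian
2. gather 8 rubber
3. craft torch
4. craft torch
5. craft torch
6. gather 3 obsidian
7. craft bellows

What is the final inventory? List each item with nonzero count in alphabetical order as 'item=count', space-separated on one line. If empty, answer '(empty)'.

After 1 (gather 7 obsidian): obsidian=7
After 2 (gather 8 rubber): obsidian=7 rubber=8
After 3 (craft torch): obsidian=5 rubber=6 torch=1
After 4 (craft torch): obsidian=3 rubber=4 torch=2
After 5 (craft torch): obsidian=1 rubber=2 torch=3
After 6 (gather 3 obsidian): obsidian=4 rubber=2 torch=3
After 7 (craft bellows): bellows=4 obsidian=2 rubber=2

Answer: bellows=4 obsidian=2 rubber=2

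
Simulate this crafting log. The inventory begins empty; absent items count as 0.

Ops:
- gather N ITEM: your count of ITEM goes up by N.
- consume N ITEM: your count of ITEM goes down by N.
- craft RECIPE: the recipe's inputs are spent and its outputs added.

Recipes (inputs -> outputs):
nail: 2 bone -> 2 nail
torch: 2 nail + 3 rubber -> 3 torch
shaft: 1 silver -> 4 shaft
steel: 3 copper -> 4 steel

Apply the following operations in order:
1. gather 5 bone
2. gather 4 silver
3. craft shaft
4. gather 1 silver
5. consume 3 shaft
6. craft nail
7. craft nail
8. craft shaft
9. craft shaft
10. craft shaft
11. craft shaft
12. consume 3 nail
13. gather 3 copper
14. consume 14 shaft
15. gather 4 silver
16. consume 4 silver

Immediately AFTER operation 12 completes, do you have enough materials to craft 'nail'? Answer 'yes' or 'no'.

Answer: no

Derivation:
After 1 (gather 5 bone): bone=5
After 2 (gather 4 silver): bone=5 silver=4
After 3 (craft shaft): bone=5 shaft=4 silver=3
After 4 (gather 1 silver): bone=5 shaft=4 silver=4
After 5 (consume 3 shaft): bone=5 shaft=1 silver=4
After 6 (craft nail): bone=3 nail=2 shaft=1 silver=4
After 7 (craft nail): bone=1 nail=4 shaft=1 silver=4
After 8 (craft shaft): bone=1 nail=4 shaft=5 silver=3
After 9 (craft shaft): bone=1 nail=4 shaft=9 silver=2
After 10 (craft shaft): bone=1 nail=4 shaft=13 silver=1
After 11 (craft shaft): bone=1 nail=4 shaft=17
After 12 (consume 3 nail): bone=1 nail=1 shaft=17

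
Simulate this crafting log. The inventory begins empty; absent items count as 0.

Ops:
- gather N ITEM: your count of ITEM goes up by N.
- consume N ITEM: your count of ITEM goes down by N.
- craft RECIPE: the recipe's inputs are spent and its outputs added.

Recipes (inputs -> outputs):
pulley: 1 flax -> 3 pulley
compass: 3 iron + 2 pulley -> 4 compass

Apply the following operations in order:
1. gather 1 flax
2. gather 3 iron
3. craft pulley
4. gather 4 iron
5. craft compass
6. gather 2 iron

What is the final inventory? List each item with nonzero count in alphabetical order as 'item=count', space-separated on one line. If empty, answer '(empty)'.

Answer: compass=4 iron=6 pulley=1

Derivation:
After 1 (gather 1 flax): flax=1
After 2 (gather 3 iron): flax=1 iron=3
After 3 (craft pulley): iron=3 pulley=3
After 4 (gather 4 iron): iron=7 pulley=3
After 5 (craft compass): compass=4 iron=4 pulley=1
After 6 (gather 2 iron): compass=4 iron=6 pulley=1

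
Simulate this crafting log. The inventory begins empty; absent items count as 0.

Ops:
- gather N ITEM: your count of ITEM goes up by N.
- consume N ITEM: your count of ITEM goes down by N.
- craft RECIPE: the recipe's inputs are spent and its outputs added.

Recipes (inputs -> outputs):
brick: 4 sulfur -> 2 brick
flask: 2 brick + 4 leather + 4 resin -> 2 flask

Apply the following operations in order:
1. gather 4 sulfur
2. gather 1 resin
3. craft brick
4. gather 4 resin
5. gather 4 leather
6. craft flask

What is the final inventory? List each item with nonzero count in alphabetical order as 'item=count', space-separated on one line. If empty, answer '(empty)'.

After 1 (gather 4 sulfur): sulfur=4
After 2 (gather 1 resin): resin=1 sulfur=4
After 3 (craft brick): brick=2 resin=1
After 4 (gather 4 resin): brick=2 resin=5
After 5 (gather 4 leather): brick=2 leather=4 resin=5
After 6 (craft flask): flask=2 resin=1

Answer: flask=2 resin=1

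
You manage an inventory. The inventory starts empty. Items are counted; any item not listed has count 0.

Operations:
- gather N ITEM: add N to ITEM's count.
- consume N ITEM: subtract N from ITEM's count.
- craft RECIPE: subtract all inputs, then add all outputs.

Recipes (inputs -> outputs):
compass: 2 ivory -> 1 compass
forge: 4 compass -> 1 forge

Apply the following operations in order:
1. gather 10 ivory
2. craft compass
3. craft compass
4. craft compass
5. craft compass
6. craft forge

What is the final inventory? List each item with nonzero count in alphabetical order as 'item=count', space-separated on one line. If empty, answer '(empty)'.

After 1 (gather 10 ivory): ivory=10
After 2 (craft compass): compass=1 ivory=8
After 3 (craft compass): compass=2 ivory=6
After 4 (craft compass): compass=3 ivory=4
After 5 (craft compass): compass=4 ivory=2
After 6 (craft forge): forge=1 ivory=2

Answer: forge=1 ivory=2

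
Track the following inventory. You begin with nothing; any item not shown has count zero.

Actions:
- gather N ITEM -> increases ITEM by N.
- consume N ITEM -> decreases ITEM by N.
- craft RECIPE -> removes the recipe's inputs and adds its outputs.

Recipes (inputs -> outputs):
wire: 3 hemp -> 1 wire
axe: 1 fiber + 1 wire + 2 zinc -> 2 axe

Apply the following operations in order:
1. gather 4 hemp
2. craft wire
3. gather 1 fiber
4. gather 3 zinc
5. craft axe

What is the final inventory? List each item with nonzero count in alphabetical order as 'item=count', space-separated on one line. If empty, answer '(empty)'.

Answer: axe=2 hemp=1 zinc=1

Derivation:
After 1 (gather 4 hemp): hemp=4
After 2 (craft wire): hemp=1 wire=1
After 3 (gather 1 fiber): fiber=1 hemp=1 wire=1
After 4 (gather 3 zinc): fiber=1 hemp=1 wire=1 zinc=3
After 5 (craft axe): axe=2 hemp=1 zinc=1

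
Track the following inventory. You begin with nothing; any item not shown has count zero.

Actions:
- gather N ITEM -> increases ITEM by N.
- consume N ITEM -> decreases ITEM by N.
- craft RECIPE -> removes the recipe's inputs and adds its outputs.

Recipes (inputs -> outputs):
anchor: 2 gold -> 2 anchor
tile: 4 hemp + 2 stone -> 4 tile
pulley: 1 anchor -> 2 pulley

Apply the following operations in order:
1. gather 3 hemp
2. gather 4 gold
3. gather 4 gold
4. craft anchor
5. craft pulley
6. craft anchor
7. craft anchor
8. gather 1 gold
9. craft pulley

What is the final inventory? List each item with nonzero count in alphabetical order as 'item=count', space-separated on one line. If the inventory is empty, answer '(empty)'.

After 1 (gather 3 hemp): hemp=3
After 2 (gather 4 gold): gold=4 hemp=3
After 3 (gather 4 gold): gold=8 hemp=3
After 4 (craft anchor): anchor=2 gold=6 hemp=3
After 5 (craft pulley): anchor=1 gold=6 hemp=3 pulley=2
After 6 (craft anchor): anchor=3 gold=4 hemp=3 pulley=2
After 7 (craft anchor): anchor=5 gold=2 hemp=3 pulley=2
After 8 (gather 1 gold): anchor=5 gold=3 hemp=3 pulley=2
After 9 (craft pulley): anchor=4 gold=3 hemp=3 pulley=4

Answer: anchor=4 gold=3 hemp=3 pulley=4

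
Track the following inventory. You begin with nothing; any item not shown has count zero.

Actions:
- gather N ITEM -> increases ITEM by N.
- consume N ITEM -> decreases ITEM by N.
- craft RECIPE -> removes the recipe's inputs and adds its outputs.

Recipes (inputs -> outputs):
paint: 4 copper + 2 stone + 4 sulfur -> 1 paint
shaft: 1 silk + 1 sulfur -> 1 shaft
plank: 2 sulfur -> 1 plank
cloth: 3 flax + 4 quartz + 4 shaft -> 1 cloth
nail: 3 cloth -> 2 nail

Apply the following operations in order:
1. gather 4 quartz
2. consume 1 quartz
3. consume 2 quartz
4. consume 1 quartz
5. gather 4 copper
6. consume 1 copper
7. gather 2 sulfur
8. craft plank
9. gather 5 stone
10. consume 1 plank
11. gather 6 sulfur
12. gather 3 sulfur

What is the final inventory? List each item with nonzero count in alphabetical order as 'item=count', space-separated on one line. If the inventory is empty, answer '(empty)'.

Answer: copper=3 stone=5 sulfur=9

Derivation:
After 1 (gather 4 quartz): quartz=4
After 2 (consume 1 quartz): quartz=3
After 3 (consume 2 quartz): quartz=1
After 4 (consume 1 quartz): (empty)
After 5 (gather 4 copper): copper=4
After 6 (consume 1 copper): copper=3
After 7 (gather 2 sulfur): copper=3 sulfur=2
After 8 (craft plank): copper=3 plank=1
After 9 (gather 5 stone): copper=3 plank=1 stone=5
After 10 (consume 1 plank): copper=3 stone=5
After 11 (gather 6 sulfur): copper=3 stone=5 sulfur=6
After 12 (gather 3 sulfur): copper=3 stone=5 sulfur=9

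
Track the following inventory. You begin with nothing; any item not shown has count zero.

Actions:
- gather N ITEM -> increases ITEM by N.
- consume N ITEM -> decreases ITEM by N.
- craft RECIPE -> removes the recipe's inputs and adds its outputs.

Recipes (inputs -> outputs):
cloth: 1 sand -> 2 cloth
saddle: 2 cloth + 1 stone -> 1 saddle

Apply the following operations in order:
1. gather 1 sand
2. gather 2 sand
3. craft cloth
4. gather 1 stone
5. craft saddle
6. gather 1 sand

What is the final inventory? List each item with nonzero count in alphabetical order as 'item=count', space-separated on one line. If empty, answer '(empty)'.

After 1 (gather 1 sand): sand=1
After 2 (gather 2 sand): sand=3
After 3 (craft cloth): cloth=2 sand=2
After 4 (gather 1 stone): cloth=2 sand=2 stone=1
After 5 (craft saddle): saddle=1 sand=2
After 6 (gather 1 sand): saddle=1 sand=3

Answer: saddle=1 sand=3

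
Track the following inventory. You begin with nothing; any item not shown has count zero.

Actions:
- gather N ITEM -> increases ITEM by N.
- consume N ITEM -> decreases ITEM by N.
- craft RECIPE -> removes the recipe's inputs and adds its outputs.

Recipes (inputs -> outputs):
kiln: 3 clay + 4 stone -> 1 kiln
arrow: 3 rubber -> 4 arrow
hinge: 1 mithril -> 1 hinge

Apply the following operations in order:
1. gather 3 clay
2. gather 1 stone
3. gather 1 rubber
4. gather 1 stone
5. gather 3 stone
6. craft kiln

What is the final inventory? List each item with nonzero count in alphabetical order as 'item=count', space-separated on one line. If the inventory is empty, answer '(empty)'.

Answer: kiln=1 rubber=1 stone=1

Derivation:
After 1 (gather 3 clay): clay=3
After 2 (gather 1 stone): clay=3 stone=1
After 3 (gather 1 rubber): clay=3 rubber=1 stone=1
After 4 (gather 1 stone): clay=3 rubber=1 stone=2
After 5 (gather 3 stone): clay=3 rubber=1 stone=5
After 6 (craft kiln): kiln=1 rubber=1 stone=1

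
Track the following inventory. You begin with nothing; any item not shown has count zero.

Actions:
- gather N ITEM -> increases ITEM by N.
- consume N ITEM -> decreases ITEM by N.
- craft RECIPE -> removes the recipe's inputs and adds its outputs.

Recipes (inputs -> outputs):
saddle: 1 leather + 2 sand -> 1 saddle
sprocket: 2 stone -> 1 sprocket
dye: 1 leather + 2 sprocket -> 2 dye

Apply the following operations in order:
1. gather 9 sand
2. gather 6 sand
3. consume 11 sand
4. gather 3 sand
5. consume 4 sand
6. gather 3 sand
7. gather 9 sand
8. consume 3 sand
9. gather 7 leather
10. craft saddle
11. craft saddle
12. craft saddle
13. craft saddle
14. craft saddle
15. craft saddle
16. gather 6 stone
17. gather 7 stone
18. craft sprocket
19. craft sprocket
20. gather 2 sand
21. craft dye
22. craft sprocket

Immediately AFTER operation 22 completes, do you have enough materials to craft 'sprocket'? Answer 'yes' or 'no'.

After 1 (gather 9 sand): sand=9
After 2 (gather 6 sand): sand=15
After 3 (consume 11 sand): sand=4
After 4 (gather 3 sand): sand=7
After 5 (consume 4 sand): sand=3
After 6 (gather 3 sand): sand=6
After 7 (gather 9 sand): sand=15
After 8 (consume 3 sand): sand=12
After 9 (gather 7 leather): leather=7 sand=12
After 10 (craft saddle): leather=6 saddle=1 sand=10
After 11 (craft saddle): leather=5 saddle=2 sand=8
After 12 (craft saddle): leather=4 saddle=3 sand=6
After 13 (craft saddle): leather=3 saddle=4 sand=4
After 14 (craft saddle): leather=2 saddle=5 sand=2
After 15 (craft saddle): leather=1 saddle=6
After 16 (gather 6 stone): leather=1 saddle=6 stone=6
After 17 (gather 7 stone): leather=1 saddle=6 stone=13
After 18 (craft sprocket): leather=1 saddle=6 sprocket=1 stone=11
After 19 (craft sprocket): leather=1 saddle=6 sprocket=2 stone=9
After 20 (gather 2 sand): leather=1 saddle=6 sand=2 sprocket=2 stone=9
After 21 (craft dye): dye=2 saddle=6 sand=2 stone=9
After 22 (craft sprocket): dye=2 saddle=6 sand=2 sprocket=1 stone=7

Answer: yes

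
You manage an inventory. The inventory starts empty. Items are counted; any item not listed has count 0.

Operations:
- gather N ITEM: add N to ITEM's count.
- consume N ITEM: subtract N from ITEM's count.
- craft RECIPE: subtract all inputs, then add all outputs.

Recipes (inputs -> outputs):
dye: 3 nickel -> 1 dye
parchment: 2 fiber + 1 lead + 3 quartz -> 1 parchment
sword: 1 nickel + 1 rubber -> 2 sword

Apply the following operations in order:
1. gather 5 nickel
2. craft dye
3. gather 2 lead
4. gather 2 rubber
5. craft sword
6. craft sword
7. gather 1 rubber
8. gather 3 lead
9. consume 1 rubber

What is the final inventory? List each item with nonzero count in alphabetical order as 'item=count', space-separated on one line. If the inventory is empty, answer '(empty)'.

Answer: dye=1 lead=5 sword=4

Derivation:
After 1 (gather 5 nickel): nickel=5
After 2 (craft dye): dye=1 nickel=2
After 3 (gather 2 lead): dye=1 lead=2 nickel=2
After 4 (gather 2 rubber): dye=1 lead=2 nickel=2 rubber=2
After 5 (craft sword): dye=1 lead=2 nickel=1 rubber=1 sword=2
After 6 (craft sword): dye=1 lead=2 sword=4
After 7 (gather 1 rubber): dye=1 lead=2 rubber=1 sword=4
After 8 (gather 3 lead): dye=1 lead=5 rubber=1 sword=4
After 9 (consume 1 rubber): dye=1 lead=5 sword=4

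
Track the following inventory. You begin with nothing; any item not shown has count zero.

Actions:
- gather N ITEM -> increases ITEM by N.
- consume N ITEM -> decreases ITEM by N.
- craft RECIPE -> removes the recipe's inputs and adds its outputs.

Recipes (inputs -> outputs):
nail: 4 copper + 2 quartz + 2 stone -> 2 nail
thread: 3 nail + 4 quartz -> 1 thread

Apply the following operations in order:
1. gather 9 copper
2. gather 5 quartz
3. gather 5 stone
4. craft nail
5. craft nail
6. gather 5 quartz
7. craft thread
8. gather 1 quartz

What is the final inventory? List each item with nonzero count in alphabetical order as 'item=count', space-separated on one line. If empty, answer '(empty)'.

Answer: copper=1 nail=1 quartz=3 stone=1 thread=1

Derivation:
After 1 (gather 9 copper): copper=9
After 2 (gather 5 quartz): copper=9 quartz=5
After 3 (gather 5 stone): copper=9 quartz=5 stone=5
After 4 (craft nail): copper=5 nail=2 quartz=3 stone=3
After 5 (craft nail): copper=1 nail=4 quartz=1 stone=1
After 6 (gather 5 quartz): copper=1 nail=4 quartz=6 stone=1
After 7 (craft thread): copper=1 nail=1 quartz=2 stone=1 thread=1
After 8 (gather 1 quartz): copper=1 nail=1 quartz=3 stone=1 thread=1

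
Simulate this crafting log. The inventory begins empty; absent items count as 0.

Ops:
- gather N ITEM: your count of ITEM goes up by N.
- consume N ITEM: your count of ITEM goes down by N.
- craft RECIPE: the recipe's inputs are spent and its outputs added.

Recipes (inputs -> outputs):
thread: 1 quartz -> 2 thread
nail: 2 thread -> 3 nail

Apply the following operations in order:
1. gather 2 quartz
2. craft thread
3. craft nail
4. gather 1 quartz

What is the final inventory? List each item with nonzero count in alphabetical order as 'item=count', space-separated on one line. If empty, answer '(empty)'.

After 1 (gather 2 quartz): quartz=2
After 2 (craft thread): quartz=1 thread=2
After 3 (craft nail): nail=3 quartz=1
After 4 (gather 1 quartz): nail=3 quartz=2

Answer: nail=3 quartz=2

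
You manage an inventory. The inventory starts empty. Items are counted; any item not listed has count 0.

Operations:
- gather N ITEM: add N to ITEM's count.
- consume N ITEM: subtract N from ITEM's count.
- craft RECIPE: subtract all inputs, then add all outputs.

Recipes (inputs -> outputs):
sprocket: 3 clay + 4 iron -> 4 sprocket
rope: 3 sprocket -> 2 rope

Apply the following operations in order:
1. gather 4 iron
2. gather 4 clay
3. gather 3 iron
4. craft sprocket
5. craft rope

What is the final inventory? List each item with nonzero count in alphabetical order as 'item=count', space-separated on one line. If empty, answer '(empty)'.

Answer: clay=1 iron=3 rope=2 sprocket=1

Derivation:
After 1 (gather 4 iron): iron=4
After 2 (gather 4 clay): clay=4 iron=4
After 3 (gather 3 iron): clay=4 iron=7
After 4 (craft sprocket): clay=1 iron=3 sprocket=4
After 5 (craft rope): clay=1 iron=3 rope=2 sprocket=1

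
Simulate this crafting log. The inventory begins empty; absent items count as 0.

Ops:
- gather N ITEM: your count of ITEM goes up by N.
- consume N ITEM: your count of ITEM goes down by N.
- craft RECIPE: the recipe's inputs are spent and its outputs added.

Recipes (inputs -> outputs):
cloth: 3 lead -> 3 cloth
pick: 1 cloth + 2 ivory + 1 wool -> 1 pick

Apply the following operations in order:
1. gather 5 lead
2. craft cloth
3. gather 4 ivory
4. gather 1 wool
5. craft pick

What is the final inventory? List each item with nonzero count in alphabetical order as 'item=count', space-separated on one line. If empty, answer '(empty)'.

Answer: cloth=2 ivory=2 lead=2 pick=1

Derivation:
After 1 (gather 5 lead): lead=5
After 2 (craft cloth): cloth=3 lead=2
After 3 (gather 4 ivory): cloth=3 ivory=4 lead=2
After 4 (gather 1 wool): cloth=3 ivory=4 lead=2 wool=1
After 5 (craft pick): cloth=2 ivory=2 lead=2 pick=1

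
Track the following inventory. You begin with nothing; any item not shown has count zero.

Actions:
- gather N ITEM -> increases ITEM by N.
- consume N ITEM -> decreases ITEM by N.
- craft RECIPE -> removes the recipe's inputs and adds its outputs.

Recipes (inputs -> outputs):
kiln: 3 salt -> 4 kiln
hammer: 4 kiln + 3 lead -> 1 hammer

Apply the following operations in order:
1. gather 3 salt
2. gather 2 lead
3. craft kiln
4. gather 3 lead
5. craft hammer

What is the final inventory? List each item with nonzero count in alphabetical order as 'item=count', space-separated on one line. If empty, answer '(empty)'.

After 1 (gather 3 salt): salt=3
After 2 (gather 2 lead): lead=2 salt=3
After 3 (craft kiln): kiln=4 lead=2
After 4 (gather 3 lead): kiln=4 lead=5
After 5 (craft hammer): hammer=1 lead=2

Answer: hammer=1 lead=2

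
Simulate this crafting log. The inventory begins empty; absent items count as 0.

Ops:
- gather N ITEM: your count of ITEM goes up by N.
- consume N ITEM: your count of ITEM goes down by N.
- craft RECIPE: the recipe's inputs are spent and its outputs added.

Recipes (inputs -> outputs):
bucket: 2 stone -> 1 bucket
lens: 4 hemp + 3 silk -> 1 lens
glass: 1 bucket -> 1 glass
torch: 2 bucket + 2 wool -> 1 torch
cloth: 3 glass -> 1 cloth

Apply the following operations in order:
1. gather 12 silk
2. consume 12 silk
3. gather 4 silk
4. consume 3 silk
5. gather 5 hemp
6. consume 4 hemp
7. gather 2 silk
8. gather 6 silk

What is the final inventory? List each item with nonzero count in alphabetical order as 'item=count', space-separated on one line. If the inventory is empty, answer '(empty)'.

Answer: hemp=1 silk=9

Derivation:
After 1 (gather 12 silk): silk=12
After 2 (consume 12 silk): (empty)
After 3 (gather 4 silk): silk=4
After 4 (consume 3 silk): silk=1
After 5 (gather 5 hemp): hemp=5 silk=1
After 6 (consume 4 hemp): hemp=1 silk=1
After 7 (gather 2 silk): hemp=1 silk=3
After 8 (gather 6 silk): hemp=1 silk=9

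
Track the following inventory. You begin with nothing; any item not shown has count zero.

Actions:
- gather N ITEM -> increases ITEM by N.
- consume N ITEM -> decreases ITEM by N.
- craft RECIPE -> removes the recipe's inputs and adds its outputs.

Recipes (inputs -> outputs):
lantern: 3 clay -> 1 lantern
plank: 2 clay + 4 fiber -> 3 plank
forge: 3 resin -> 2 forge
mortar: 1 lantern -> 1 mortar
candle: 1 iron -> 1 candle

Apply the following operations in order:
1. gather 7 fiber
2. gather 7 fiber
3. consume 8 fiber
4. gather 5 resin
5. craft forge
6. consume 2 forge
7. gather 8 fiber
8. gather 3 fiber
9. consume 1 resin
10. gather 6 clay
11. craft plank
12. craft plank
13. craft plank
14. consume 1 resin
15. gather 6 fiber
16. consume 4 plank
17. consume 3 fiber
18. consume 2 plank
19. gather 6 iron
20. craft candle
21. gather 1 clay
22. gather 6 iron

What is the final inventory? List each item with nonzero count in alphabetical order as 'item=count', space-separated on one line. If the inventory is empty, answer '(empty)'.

Answer: candle=1 clay=1 fiber=8 iron=11 plank=3

Derivation:
After 1 (gather 7 fiber): fiber=7
After 2 (gather 7 fiber): fiber=14
After 3 (consume 8 fiber): fiber=6
After 4 (gather 5 resin): fiber=6 resin=5
After 5 (craft forge): fiber=6 forge=2 resin=2
After 6 (consume 2 forge): fiber=6 resin=2
After 7 (gather 8 fiber): fiber=14 resin=2
After 8 (gather 3 fiber): fiber=17 resin=2
After 9 (consume 1 resin): fiber=17 resin=1
After 10 (gather 6 clay): clay=6 fiber=17 resin=1
After 11 (craft plank): clay=4 fiber=13 plank=3 resin=1
After 12 (craft plank): clay=2 fiber=9 plank=6 resin=1
After 13 (craft plank): fiber=5 plank=9 resin=1
After 14 (consume 1 resin): fiber=5 plank=9
After 15 (gather 6 fiber): fiber=11 plank=9
After 16 (consume 4 plank): fiber=11 plank=5
After 17 (consume 3 fiber): fiber=8 plank=5
After 18 (consume 2 plank): fiber=8 plank=3
After 19 (gather 6 iron): fiber=8 iron=6 plank=3
After 20 (craft candle): candle=1 fiber=8 iron=5 plank=3
After 21 (gather 1 clay): candle=1 clay=1 fiber=8 iron=5 plank=3
After 22 (gather 6 iron): candle=1 clay=1 fiber=8 iron=11 plank=3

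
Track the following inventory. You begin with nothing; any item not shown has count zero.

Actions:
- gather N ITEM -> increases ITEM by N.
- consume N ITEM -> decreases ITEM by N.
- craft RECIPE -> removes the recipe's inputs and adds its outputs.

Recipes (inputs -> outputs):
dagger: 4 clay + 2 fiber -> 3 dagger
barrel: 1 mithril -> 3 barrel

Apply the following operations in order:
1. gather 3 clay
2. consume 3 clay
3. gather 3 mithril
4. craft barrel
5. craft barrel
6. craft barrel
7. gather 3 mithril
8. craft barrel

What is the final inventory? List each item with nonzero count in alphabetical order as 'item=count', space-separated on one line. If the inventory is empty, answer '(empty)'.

After 1 (gather 3 clay): clay=3
After 2 (consume 3 clay): (empty)
After 3 (gather 3 mithril): mithril=3
After 4 (craft barrel): barrel=3 mithril=2
After 5 (craft barrel): barrel=6 mithril=1
After 6 (craft barrel): barrel=9
After 7 (gather 3 mithril): barrel=9 mithril=3
After 8 (craft barrel): barrel=12 mithril=2

Answer: barrel=12 mithril=2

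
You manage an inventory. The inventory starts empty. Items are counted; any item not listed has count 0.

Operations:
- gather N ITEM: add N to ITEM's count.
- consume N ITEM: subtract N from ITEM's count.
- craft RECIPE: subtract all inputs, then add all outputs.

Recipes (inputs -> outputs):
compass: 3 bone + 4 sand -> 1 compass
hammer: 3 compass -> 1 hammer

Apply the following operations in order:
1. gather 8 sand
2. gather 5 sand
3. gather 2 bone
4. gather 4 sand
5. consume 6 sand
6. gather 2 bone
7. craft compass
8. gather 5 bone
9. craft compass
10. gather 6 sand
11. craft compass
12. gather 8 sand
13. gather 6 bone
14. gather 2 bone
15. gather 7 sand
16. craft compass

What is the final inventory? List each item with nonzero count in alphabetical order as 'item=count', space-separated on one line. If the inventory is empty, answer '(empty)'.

Answer: bone=5 compass=4 sand=16

Derivation:
After 1 (gather 8 sand): sand=8
After 2 (gather 5 sand): sand=13
After 3 (gather 2 bone): bone=2 sand=13
After 4 (gather 4 sand): bone=2 sand=17
After 5 (consume 6 sand): bone=2 sand=11
After 6 (gather 2 bone): bone=4 sand=11
After 7 (craft compass): bone=1 compass=1 sand=7
After 8 (gather 5 bone): bone=6 compass=1 sand=7
After 9 (craft compass): bone=3 compass=2 sand=3
After 10 (gather 6 sand): bone=3 compass=2 sand=9
After 11 (craft compass): compass=3 sand=5
After 12 (gather 8 sand): compass=3 sand=13
After 13 (gather 6 bone): bone=6 compass=3 sand=13
After 14 (gather 2 bone): bone=8 compass=3 sand=13
After 15 (gather 7 sand): bone=8 compass=3 sand=20
After 16 (craft compass): bone=5 compass=4 sand=16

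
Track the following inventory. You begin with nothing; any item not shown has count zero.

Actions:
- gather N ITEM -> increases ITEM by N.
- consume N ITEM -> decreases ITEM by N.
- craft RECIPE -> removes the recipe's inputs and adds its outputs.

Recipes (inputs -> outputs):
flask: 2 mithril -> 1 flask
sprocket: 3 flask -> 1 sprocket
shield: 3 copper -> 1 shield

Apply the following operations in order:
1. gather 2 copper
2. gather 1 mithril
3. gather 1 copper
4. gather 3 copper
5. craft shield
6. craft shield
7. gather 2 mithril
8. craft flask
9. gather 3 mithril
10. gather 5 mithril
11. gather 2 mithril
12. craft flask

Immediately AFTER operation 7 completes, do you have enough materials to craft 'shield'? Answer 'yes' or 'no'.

Answer: no

Derivation:
After 1 (gather 2 copper): copper=2
After 2 (gather 1 mithril): copper=2 mithril=1
After 3 (gather 1 copper): copper=3 mithril=1
After 4 (gather 3 copper): copper=6 mithril=1
After 5 (craft shield): copper=3 mithril=1 shield=1
After 6 (craft shield): mithril=1 shield=2
After 7 (gather 2 mithril): mithril=3 shield=2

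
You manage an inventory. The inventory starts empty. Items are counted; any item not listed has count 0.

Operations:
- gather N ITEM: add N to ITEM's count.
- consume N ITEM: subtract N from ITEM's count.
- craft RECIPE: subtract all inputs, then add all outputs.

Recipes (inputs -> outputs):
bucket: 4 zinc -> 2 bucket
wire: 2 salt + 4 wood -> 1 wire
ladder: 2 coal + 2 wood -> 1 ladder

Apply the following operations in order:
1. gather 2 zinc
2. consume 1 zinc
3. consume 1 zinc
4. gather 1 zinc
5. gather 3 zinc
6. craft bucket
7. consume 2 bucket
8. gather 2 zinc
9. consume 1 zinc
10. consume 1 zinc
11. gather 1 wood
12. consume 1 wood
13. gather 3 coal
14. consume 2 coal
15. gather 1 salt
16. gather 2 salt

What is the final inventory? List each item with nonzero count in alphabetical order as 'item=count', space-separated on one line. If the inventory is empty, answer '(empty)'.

Answer: coal=1 salt=3

Derivation:
After 1 (gather 2 zinc): zinc=2
After 2 (consume 1 zinc): zinc=1
After 3 (consume 1 zinc): (empty)
After 4 (gather 1 zinc): zinc=1
After 5 (gather 3 zinc): zinc=4
After 6 (craft bucket): bucket=2
After 7 (consume 2 bucket): (empty)
After 8 (gather 2 zinc): zinc=2
After 9 (consume 1 zinc): zinc=1
After 10 (consume 1 zinc): (empty)
After 11 (gather 1 wood): wood=1
After 12 (consume 1 wood): (empty)
After 13 (gather 3 coal): coal=3
After 14 (consume 2 coal): coal=1
After 15 (gather 1 salt): coal=1 salt=1
After 16 (gather 2 salt): coal=1 salt=3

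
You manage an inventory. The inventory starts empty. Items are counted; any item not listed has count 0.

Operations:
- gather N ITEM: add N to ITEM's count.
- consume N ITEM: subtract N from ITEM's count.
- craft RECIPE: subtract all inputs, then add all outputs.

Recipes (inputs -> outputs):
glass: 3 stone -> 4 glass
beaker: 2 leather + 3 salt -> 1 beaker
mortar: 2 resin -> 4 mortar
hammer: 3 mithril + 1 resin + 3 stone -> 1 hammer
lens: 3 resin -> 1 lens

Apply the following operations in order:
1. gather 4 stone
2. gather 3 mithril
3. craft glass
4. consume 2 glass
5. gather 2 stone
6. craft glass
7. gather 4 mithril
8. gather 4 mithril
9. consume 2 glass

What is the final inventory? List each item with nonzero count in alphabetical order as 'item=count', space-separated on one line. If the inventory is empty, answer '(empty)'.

After 1 (gather 4 stone): stone=4
After 2 (gather 3 mithril): mithril=3 stone=4
After 3 (craft glass): glass=4 mithril=3 stone=1
After 4 (consume 2 glass): glass=2 mithril=3 stone=1
After 5 (gather 2 stone): glass=2 mithril=3 stone=3
After 6 (craft glass): glass=6 mithril=3
After 7 (gather 4 mithril): glass=6 mithril=7
After 8 (gather 4 mithril): glass=6 mithril=11
After 9 (consume 2 glass): glass=4 mithril=11

Answer: glass=4 mithril=11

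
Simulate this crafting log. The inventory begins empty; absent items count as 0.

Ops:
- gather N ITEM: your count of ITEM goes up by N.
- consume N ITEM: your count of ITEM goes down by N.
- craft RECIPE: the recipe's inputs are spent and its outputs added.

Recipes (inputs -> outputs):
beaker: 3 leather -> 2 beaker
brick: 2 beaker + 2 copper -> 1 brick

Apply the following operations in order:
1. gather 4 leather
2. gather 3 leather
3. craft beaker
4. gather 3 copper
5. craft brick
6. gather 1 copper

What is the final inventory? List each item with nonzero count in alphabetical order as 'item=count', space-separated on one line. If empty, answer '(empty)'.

Answer: brick=1 copper=2 leather=4

Derivation:
After 1 (gather 4 leather): leather=4
After 2 (gather 3 leather): leather=7
After 3 (craft beaker): beaker=2 leather=4
After 4 (gather 3 copper): beaker=2 copper=3 leather=4
After 5 (craft brick): brick=1 copper=1 leather=4
After 6 (gather 1 copper): brick=1 copper=2 leather=4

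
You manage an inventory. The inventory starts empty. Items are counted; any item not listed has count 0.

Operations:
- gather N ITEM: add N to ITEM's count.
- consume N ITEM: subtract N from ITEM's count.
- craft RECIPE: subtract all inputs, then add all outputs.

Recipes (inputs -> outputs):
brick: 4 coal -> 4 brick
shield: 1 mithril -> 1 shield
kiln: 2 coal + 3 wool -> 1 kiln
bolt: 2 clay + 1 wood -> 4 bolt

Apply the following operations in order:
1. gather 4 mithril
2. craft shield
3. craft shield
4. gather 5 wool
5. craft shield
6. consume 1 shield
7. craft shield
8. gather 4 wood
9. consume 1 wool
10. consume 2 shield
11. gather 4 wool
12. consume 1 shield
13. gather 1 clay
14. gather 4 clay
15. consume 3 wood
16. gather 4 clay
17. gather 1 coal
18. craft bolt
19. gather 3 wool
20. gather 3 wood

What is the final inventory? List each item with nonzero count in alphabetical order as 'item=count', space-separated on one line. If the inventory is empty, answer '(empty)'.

Answer: bolt=4 clay=7 coal=1 wood=3 wool=11

Derivation:
After 1 (gather 4 mithril): mithril=4
After 2 (craft shield): mithril=3 shield=1
After 3 (craft shield): mithril=2 shield=2
After 4 (gather 5 wool): mithril=2 shield=2 wool=5
After 5 (craft shield): mithril=1 shield=3 wool=5
After 6 (consume 1 shield): mithril=1 shield=2 wool=5
After 7 (craft shield): shield=3 wool=5
After 8 (gather 4 wood): shield=3 wood=4 wool=5
After 9 (consume 1 wool): shield=3 wood=4 wool=4
After 10 (consume 2 shield): shield=1 wood=4 wool=4
After 11 (gather 4 wool): shield=1 wood=4 wool=8
After 12 (consume 1 shield): wood=4 wool=8
After 13 (gather 1 clay): clay=1 wood=4 wool=8
After 14 (gather 4 clay): clay=5 wood=4 wool=8
After 15 (consume 3 wood): clay=5 wood=1 wool=8
After 16 (gather 4 clay): clay=9 wood=1 wool=8
After 17 (gather 1 coal): clay=9 coal=1 wood=1 wool=8
After 18 (craft bolt): bolt=4 clay=7 coal=1 wool=8
After 19 (gather 3 wool): bolt=4 clay=7 coal=1 wool=11
After 20 (gather 3 wood): bolt=4 clay=7 coal=1 wood=3 wool=11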